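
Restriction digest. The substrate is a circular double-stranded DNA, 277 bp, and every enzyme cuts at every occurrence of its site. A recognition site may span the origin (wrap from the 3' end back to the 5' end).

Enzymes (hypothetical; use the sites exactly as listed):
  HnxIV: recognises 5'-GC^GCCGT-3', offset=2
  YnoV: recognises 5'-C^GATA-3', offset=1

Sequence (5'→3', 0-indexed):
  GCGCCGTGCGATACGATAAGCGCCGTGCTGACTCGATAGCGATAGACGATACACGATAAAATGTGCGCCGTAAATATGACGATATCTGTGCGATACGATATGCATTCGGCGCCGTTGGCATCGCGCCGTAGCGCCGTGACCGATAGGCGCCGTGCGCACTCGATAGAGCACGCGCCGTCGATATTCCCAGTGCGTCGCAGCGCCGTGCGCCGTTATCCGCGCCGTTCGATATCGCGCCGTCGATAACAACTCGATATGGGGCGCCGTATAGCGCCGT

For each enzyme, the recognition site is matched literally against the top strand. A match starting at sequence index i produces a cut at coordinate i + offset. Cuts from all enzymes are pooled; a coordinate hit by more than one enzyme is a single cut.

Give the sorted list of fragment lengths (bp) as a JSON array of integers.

Scan for sites:
  HnxIV GCGCCGT/2: at [0, 19, 64, 108, 122, 130, 146, 171, 199, 206, 218, 233, 260, 270] ⇒ [2, 21, 66, 110, 124, 132, 148, 173, 201, 208, 220, 235, 262, 272]
  YnoV CGATA/1: at [8, 13, 33, 39, 46, 53, 79, 90, 95, 140, 160, 178, 226, 240, 251] ⇒ [9, 14, 34, 40, 47, 54, 80, 91, 96, 141, 161, 179, 227, 241, 252]

Pooled cuts: [2, 9, 14, 21, 34, 40, 47, 54, 66, 80, 91, 96, 110, 124, 132, 141, 148, 161, 173, 179, 201, 208, 220, 227, 235, 241, 252, 262, 272]

Fragments:
  2→9: 7 bp
  9→14: 5 bp
  14→21: 7 bp
  21→34: 13 bp
  34→40: 6 bp
  40→47: 7 bp
  47→54: 7 bp
  54→66: 12 bp
  66→80: 14 bp
  80→91: 11 bp
  91→96: 5 bp
  96→110: 14 bp
  110→124: 14 bp
  124→132: 8 bp
  132→141: 9 bp
  141→148: 7 bp
  148→161: 13 bp
  161→173: 12 bp
  173→179: 6 bp
  179→201: 22 bp
  201→208: 7 bp
  208→220: 12 bp
  220→227: 7 bp
  227→235: 8 bp
  235→241: 6 bp
  241→252: 11 bp
  252→262: 10 bp
  262→272: 10 bp
  272→2 (wrap): 277-272+2 = 7 bp

[5,5,6,6,6,7,7,7,7,7,7,7,7,8,8,9,10,10,11,11,12,12,12,13,13,14,14,14,22]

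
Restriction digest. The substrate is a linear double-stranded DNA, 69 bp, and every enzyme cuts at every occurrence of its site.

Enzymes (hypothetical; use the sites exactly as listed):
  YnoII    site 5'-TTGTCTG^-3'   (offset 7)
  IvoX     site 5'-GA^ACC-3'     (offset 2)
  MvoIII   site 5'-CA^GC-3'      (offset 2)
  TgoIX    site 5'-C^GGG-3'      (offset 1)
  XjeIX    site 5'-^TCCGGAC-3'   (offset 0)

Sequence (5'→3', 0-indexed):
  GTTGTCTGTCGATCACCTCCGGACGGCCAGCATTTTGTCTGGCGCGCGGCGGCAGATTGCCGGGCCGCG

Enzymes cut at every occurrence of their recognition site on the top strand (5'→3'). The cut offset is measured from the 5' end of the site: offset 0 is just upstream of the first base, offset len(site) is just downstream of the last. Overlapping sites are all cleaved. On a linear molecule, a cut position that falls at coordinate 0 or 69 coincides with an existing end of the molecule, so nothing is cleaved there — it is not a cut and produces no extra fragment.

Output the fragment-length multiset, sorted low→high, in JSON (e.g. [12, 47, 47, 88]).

Scan for sites:
  YnoII (TTGTCTG, off=7): starts [1, 34] → cuts [8, 41]
  IvoX (GAACC, off=2): no sites
  MvoIII (CAGC, off=2): starts [27] → cuts [29]
  TgoIX (CGGG, off=1): starts [60] → cuts [61]
  XjeIX (TCCGGAC, off=0): starts [17] → cuts [17]

Pooled cuts: [8, 17, 29, 41, 61]

Fragment lengths:
  [0,8): 8 bp
  [8,17): 9 bp
  [17,29): 12 bp
  [29,41): 12 bp
  [41,61): 20 bp
  [61,69): 8 bp

[8,8,9,12,12,20]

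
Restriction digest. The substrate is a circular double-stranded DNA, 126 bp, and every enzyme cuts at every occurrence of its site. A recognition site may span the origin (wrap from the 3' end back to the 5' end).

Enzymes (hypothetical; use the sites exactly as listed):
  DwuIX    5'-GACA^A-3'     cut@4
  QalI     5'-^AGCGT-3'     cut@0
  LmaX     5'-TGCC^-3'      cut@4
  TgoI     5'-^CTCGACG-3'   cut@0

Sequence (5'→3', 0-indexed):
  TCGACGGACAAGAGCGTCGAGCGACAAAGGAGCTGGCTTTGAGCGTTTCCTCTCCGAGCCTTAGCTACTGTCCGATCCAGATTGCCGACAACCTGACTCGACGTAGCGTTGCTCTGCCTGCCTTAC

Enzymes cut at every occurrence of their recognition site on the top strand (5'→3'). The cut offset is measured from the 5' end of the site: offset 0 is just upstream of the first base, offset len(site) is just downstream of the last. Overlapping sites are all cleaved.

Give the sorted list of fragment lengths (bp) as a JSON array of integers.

Per-enzyme occurrences:
  DwuIX GACAA/4: at [6, 22, 86] ⇒ [10, 26, 90]
  QalI AGCGT/0: at [12, 41, 104] ⇒ [12, 41, 104]
  LmaX TGCC/4: at [82, 114, 118] ⇒ [86, 118, 122]
  TgoI CTCGACG/0: at [96, 125] ⇒ [96, 125]

Pooled cuts: [10, 12, 26, 41, 86, 90, 96, 104, 118, 122, 125]

Fragments:
  10→12: 2 bp
  12→26: 14 bp
  26→41: 15 bp
  41→86: 45 bp
  86→90: 4 bp
  90→96: 6 bp
  96→104: 8 bp
  104→118: 14 bp
  118→122: 4 bp
  122→125: 3 bp
  125→10 (wrap): 126-125+10 = 11 bp

[2,3,4,4,6,8,11,14,14,15,45]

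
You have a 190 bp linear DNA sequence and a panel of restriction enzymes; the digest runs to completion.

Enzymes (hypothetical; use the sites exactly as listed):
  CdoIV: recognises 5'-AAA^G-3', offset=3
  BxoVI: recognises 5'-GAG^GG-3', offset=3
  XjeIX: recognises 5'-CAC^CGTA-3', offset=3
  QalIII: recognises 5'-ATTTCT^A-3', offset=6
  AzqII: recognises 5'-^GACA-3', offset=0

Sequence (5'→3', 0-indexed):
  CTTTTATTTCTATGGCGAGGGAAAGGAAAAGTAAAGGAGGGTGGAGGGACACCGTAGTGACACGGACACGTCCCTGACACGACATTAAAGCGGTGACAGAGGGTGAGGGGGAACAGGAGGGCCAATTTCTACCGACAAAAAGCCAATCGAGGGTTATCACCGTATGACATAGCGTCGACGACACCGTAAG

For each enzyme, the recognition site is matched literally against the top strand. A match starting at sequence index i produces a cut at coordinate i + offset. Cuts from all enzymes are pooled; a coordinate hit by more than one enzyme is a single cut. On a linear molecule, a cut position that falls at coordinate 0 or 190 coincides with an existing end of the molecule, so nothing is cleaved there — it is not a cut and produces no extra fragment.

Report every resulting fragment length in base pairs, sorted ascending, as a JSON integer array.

[1,3,4,5,5,5,5,5,5,5,6,6,6,6,6,7,7,8,8,9,9,10,11,11,11,12,14]

Per-enzyme occurrences:
  CdoIV AAAG/3: at [21, 27, 32, 86, 138] ⇒ [24, 30, 35, 89, 141]
  BxoVI GAGGG/3: at [16, 36, 43, 98, 104, 116, 148] ⇒ [19, 39, 46, 101, 107, 119, 151]
  XjeIX CACCGTA/3: at [49, 157, 181] ⇒ [52, 160, 184]
  QalIII ATTTCTA/6: at [5, 124] ⇒ [11, 130]
  AzqII GACA/0: at [47, 58, 64, 75, 80, 94, 133, 165, 179] ⇒ [47, 58, 64, 75, 80, 94, 133, 165, 179]

Pooled cuts: [11, 19, 24, 30, 35, 39, 46, 47, 52, 58, 64, 75, 80, 89, 94, 101, 107, 119, 130, 133, 141, 151, 160, 165, 179, 184]

Fragment lengths:
  [0,11): 11 bp
  [11,19): 8 bp
  [19,24): 5 bp
  [24,30): 6 bp
  [30,35): 5 bp
  [35,39): 4 bp
  [39,46): 7 bp
  [46,47): 1 bp
  [47,52): 5 bp
  [52,58): 6 bp
  [58,64): 6 bp
  [64,75): 11 bp
  [75,80): 5 bp
  [80,89): 9 bp
  [89,94): 5 bp
  [94,101): 7 bp
  [101,107): 6 bp
  [107,119): 12 bp
  [119,130): 11 bp
  [130,133): 3 bp
  [133,141): 8 bp
  [141,151): 10 bp
  [151,160): 9 bp
  [160,165): 5 bp
  [165,179): 14 bp
  [179,184): 5 bp
  [184,190): 6 bp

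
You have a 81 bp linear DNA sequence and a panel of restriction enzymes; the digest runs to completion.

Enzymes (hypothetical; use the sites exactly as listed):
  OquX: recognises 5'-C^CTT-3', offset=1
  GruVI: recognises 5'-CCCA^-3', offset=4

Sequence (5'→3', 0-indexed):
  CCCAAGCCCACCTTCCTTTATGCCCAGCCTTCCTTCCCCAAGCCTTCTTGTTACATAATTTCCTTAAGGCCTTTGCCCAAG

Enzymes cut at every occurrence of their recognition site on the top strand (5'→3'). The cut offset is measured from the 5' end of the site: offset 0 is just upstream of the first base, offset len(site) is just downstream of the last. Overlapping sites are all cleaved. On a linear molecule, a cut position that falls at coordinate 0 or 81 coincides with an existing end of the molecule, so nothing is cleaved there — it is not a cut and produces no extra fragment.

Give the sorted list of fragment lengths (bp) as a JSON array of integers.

Site scan:
  OquX CCTT/1: at [10, 14, 27, 31, 42, 61, 69] ⇒ [11, 15, 28, 32, 43, 62, 70]
  GruVI CCCA/4: at [0, 6, 22, 36, 75] ⇒ [4, 10, 26, 40, 79]

Pooled cuts: [4, 10, 11, 15, 26, 28, 32, 40, 43, 62, 70, 79]

Fragments:
  [0,4): 4 bp
  [4,10): 6 bp
  [10,11): 1 bp
  [11,15): 4 bp
  [15,26): 11 bp
  [26,28): 2 bp
  [28,32): 4 bp
  [32,40): 8 bp
  [40,43): 3 bp
  [43,62): 19 bp
  [62,70): 8 bp
  [70,79): 9 bp
  [79,81): 2 bp

[1,2,2,3,4,4,4,6,8,8,9,11,19]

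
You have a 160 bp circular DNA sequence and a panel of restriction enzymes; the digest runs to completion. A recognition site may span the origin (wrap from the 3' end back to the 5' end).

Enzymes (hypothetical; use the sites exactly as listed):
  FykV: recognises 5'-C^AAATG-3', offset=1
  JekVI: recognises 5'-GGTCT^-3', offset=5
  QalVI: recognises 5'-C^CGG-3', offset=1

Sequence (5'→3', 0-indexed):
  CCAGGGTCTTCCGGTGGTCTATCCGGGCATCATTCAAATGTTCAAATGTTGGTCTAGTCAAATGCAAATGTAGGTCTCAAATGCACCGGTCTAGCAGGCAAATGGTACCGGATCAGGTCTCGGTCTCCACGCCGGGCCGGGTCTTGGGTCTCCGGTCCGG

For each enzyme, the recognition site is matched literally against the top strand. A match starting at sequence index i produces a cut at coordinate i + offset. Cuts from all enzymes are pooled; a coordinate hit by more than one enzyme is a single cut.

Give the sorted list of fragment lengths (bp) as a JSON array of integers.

Scan for sites:
  FykV CAAATG/1: at [34, 42, 58, 64, 77, 98] ⇒ [35, 43, 59, 65, 78, 99]
  JekVI GGTCT/5: at [4, 15, 50, 72, 87, 115, 121, 139, 146] ⇒ [9, 20, 55, 77, 92, 120, 126, 144, 151]
  QalVI CCGG/1: at [10, 22, 85, 107, 131, 136, 151, 156] ⇒ [11, 23, 86, 108, 132, 137, 152, 157]

Pooled cuts: [9, 11, 20, 23, 35, 43, 55, 59, 65, 77, 78, 86, 92, 99, 108, 120, 126, 132, 137, 144, 151, 152, 157]

Fragments:
  9→11: 2 bp
  11→20: 9 bp
  20→23: 3 bp
  23→35: 12 bp
  35→43: 8 bp
  43→55: 12 bp
  55→59: 4 bp
  59→65: 6 bp
  65→77: 12 bp
  77→78: 1 bp
  78→86: 8 bp
  86→92: 6 bp
  92→99: 7 bp
  99→108: 9 bp
  108→120: 12 bp
  120→126: 6 bp
  126→132: 6 bp
  132→137: 5 bp
  137→144: 7 bp
  144→151: 7 bp
  151→152: 1 bp
  152→157: 5 bp
  157→9 (wrap): 160-157+9 = 12 bp

[1,1,2,3,4,5,5,6,6,6,6,7,7,7,8,8,9,9,12,12,12,12,12]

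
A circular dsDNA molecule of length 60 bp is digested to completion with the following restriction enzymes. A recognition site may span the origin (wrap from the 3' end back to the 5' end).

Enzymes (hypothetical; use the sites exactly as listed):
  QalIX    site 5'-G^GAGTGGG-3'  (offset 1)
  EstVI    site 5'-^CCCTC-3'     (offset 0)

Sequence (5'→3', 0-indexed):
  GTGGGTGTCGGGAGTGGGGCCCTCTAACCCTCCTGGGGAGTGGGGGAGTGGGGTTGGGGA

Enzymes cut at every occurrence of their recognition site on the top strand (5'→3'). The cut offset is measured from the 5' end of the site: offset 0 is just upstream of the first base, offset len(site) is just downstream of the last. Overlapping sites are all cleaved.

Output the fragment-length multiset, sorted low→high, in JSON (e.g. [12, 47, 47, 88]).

[8,8,8,10,13,13]

Per-enzyme occurrences:
  QalIX (GGAGTGGG, off=1): starts [10, 36, 44, 57] → cuts [11, 37, 45, 58]
  EstVI (CCCTC, off=0): starts [19, 27] → cuts [19, 27]

Pooled cuts: [11, 19, 27, 37, 45, 58]

Fragments:
  11→19: 8 bp
  19→27: 8 bp
  27→37: 10 bp
  37→45: 8 bp
  45→58: 13 bp
  58→11 (wrap): 60-58+11 = 13 bp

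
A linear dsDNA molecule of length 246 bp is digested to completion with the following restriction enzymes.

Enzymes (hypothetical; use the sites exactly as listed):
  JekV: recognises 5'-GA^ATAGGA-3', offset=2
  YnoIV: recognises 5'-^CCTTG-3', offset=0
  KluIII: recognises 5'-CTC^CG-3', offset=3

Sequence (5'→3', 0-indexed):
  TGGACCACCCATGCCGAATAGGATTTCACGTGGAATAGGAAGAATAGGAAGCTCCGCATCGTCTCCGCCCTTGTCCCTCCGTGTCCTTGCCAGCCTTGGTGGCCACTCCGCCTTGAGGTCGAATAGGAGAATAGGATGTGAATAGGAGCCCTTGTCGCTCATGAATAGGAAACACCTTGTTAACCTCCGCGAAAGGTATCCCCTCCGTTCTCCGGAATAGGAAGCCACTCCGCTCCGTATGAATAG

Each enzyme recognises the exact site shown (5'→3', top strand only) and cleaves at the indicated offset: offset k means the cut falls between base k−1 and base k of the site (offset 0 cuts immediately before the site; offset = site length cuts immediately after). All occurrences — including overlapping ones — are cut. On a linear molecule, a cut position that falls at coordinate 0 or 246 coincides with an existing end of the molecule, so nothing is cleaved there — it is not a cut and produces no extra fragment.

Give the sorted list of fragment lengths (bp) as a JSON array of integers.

Site scan:
  JekV GAATAGGA/2: at [15, 32, 41, 120, 128, 139, 162, 214] ⇒ [17, 34, 43, 122, 130, 141, 164, 216]
  YnoIV CCTTG/0: at [68, 84, 93, 110, 149, 174] ⇒ [68, 84, 93, 110, 149, 174]
  KluIII CTCCG/3: at [51, 62, 76, 105, 184, 202, 209, 227, 232] ⇒ [54, 65, 79, 108, 187, 205, 212, 230, 235]

All cut coordinates (distinct, sorted): [17, 34, 43, 54, 65, 68, 79, 84, 93, 108, 110, 122, 130, 141, 149, 164, 174, 187, 205, 212, 216, 230, 235]

Fragments:
  [0,17): 17 bp
  [17,34): 17 bp
  [34,43): 9 bp
  [43,54): 11 bp
  [54,65): 11 bp
  [65,68): 3 bp
  [68,79): 11 bp
  [79,84): 5 bp
  [84,93): 9 bp
  [93,108): 15 bp
  [108,110): 2 bp
  [110,122): 12 bp
  [122,130): 8 bp
  [130,141): 11 bp
  [141,149): 8 bp
  [149,164): 15 bp
  [164,174): 10 bp
  [174,187): 13 bp
  [187,205): 18 bp
  [205,212): 7 bp
  [212,216): 4 bp
  [216,230): 14 bp
  [230,235): 5 bp
  [235,246): 11 bp

[2,3,4,5,5,7,8,8,9,9,10,11,11,11,11,11,12,13,14,15,15,17,17,18]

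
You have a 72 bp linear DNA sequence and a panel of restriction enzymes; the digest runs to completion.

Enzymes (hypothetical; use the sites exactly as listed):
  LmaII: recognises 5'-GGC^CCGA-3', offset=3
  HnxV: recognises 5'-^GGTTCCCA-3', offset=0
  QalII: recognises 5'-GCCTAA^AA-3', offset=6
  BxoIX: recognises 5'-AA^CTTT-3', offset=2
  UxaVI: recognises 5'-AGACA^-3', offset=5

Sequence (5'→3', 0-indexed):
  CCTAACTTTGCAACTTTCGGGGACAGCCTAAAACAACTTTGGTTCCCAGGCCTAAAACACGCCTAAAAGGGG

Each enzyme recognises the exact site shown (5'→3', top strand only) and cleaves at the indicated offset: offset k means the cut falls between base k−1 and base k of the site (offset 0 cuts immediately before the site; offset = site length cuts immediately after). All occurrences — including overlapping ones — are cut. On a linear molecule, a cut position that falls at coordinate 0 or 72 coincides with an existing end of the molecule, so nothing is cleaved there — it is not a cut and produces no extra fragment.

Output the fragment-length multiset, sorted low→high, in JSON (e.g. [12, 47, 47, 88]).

[4,5,5,6,8,11,15,18]

Per-enzyme occurrences:
  LmaII (GGCCCGA, off=3): no sites
  HnxV GGTTCCCA/0: at [40] ⇒ [40]
  QalII GCCTAAAA/6: at [25, 49, 60] ⇒ [31, 55, 66]
  BxoIX AACTTT/2: at [3, 11, 34] ⇒ [5, 13, 36]
  UxaVI (AGACA, off=5): no sites

Pooled cuts: [5, 13, 31, 36, 40, 55, 66]

Fragments:
  [0,5): 5 bp
  [5,13): 8 bp
  [13,31): 18 bp
  [31,36): 5 bp
  [36,40): 4 bp
  [40,55): 15 bp
  [55,66): 11 bp
  [66,72): 6 bp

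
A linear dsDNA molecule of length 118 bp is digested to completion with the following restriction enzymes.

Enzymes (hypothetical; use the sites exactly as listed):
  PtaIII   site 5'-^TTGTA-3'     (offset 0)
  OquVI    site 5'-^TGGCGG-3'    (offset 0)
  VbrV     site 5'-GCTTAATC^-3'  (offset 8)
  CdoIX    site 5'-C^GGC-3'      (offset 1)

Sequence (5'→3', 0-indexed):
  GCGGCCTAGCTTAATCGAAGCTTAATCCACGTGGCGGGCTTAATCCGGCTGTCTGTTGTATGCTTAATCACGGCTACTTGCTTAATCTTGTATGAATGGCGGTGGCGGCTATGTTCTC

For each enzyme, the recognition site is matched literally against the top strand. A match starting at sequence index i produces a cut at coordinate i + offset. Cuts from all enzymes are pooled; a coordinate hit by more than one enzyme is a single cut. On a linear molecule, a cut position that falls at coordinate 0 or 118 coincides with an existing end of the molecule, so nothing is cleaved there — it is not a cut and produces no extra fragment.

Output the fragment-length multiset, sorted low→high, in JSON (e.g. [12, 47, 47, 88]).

[1,2,2,4,4,6,9,9,11,12,14,14,14,16]

Site scan:
  PtaIII (TTGTA, off=0): starts [55, 87] → cuts [55, 87]
  OquVI (TGGCGG, off=0): starts [31, 96, 102] → cuts [31, 96, 102]
  VbrV (GCTTAATC, off=8): starts [8, 19, 37, 61, 79] → cuts [16, 27, 45, 69, 87]
  CdoIX (CGGC, off=1): starts [1, 45, 70, 105] → cuts [2, 46, 71, 106]

All cut coordinates (distinct, sorted): [2, 16, 27, 31, 45, 46, 55, 69, 71, 87, 96, 102, 106]

Fragments:
  [0,2): 2 bp
  [2,16): 14 bp
  [16,27): 11 bp
  [27,31): 4 bp
  [31,45): 14 bp
  [45,46): 1 bp
  [46,55): 9 bp
  [55,69): 14 bp
  [69,71): 2 bp
  [71,87): 16 bp
  [87,96): 9 bp
  [96,102): 6 bp
  [102,106): 4 bp
  [106,118): 12 bp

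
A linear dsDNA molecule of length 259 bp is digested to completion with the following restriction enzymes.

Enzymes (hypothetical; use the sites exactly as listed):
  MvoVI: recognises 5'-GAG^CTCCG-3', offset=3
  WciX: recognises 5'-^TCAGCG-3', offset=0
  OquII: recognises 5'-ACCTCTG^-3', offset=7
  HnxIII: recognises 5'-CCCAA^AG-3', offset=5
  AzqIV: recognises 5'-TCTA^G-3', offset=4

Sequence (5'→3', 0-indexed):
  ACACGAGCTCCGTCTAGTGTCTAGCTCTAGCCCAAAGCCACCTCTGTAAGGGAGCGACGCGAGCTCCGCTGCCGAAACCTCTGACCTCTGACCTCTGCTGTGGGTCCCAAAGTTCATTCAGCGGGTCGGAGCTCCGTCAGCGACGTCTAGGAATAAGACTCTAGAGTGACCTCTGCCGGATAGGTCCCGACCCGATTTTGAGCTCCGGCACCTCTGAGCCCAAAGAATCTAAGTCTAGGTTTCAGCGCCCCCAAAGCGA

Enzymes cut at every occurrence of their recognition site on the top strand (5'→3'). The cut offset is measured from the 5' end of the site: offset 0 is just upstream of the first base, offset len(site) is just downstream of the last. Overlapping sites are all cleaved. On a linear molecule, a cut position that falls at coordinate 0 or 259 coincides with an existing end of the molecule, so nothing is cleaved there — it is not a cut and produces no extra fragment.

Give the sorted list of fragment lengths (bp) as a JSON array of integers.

Scan for sites:
  MvoVI (GAGCTCCG, off=3): starts [4, 60, 128, 199] → cuts [7, 63, 131, 202]
  WciX (TCAGCG, off=0): starts [117, 136, 241] → cuts [117, 136, 241]
  OquII (ACCTCTG, off=7): starts [39, 76, 83, 90, 168, 209] → cuts [46, 83, 90, 97, 175, 216]
  HnxIII (CCCAAAG, off=5): starts [30, 105, 218, 249] → cuts [35, 110, 223, 254]
  AzqIV (TCTAG, off=4): starts [12, 19, 25, 145, 159, 233] → cuts [16, 23, 29, 149, 163, 237]

Pooled cuts: [7, 16, 23, 29, 35, 46, 63, 83, 90, 97, 110, 117, 131, 136, 149, 163, 175, 202, 216, 223, 237, 241, 254]

Fragment lengths:
  [0,7): 7 bp
  [7,16): 9 bp
  [16,23): 7 bp
  [23,29): 6 bp
  [29,35): 6 bp
  [35,46): 11 bp
  [46,63): 17 bp
  [63,83): 20 bp
  [83,90): 7 bp
  [90,97): 7 bp
  [97,110): 13 bp
  [110,117): 7 bp
  [117,131): 14 bp
  [131,136): 5 bp
  [136,149): 13 bp
  [149,163): 14 bp
  [163,175): 12 bp
  [175,202): 27 bp
  [202,216): 14 bp
  [216,223): 7 bp
  [223,237): 14 bp
  [237,241): 4 bp
  [241,254): 13 bp
  [254,259): 5 bp

[4,5,5,6,6,7,7,7,7,7,7,9,11,12,13,13,13,14,14,14,14,17,20,27]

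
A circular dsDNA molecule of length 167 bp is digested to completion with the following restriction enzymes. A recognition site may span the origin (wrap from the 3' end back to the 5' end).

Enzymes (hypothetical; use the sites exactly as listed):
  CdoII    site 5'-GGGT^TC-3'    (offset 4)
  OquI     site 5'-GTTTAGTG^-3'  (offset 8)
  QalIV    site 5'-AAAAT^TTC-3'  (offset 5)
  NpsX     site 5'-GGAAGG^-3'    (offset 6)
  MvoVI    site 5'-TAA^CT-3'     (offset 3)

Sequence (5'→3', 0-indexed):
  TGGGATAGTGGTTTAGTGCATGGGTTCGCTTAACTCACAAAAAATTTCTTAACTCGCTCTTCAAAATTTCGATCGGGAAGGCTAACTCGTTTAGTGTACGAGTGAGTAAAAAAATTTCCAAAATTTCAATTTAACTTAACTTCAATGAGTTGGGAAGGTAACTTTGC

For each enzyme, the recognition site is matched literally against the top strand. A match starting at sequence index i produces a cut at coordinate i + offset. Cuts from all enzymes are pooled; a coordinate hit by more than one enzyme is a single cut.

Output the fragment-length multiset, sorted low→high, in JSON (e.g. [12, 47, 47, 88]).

Scan for sites:
  CdoII GGGTTC/4: at [21] ⇒ [25]
  OquI GTTTAGTG/8: at [10, 88] ⇒ [18, 96]
  QalIV AAAATTTC/5: at [40, 62, 110, 119] ⇒ [45, 67, 115, 124]
  NpsX GGAAGG/6: at [75, 152] ⇒ [81, 158]
  MvoVI TAACT/3: at [30, 49, 82, 131, 136, 158] ⇒ [33, 52, 85, 134, 139, 161]

Pooled cuts: [18, 25, 33, 45, 52, 67, 81, 85, 96, 115, 124, 134, 139, 158, 161]

Fragment lengths:
  18→25: 7 bp
  25→33: 8 bp
  33→45: 12 bp
  45→52: 7 bp
  52→67: 15 bp
  67→81: 14 bp
  81→85: 4 bp
  85→96: 11 bp
  96→115: 19 bp
  115→124: 9 bp
  124→134: 10 bp
  134→139: 5 bp
  139→158: 19 bp
  158→161: 3 bp
  161→18 (wrap): 167-161+18 = 24 bp

[3,4,5,7,7,8,9,10,11,12,14,15,19,19,24]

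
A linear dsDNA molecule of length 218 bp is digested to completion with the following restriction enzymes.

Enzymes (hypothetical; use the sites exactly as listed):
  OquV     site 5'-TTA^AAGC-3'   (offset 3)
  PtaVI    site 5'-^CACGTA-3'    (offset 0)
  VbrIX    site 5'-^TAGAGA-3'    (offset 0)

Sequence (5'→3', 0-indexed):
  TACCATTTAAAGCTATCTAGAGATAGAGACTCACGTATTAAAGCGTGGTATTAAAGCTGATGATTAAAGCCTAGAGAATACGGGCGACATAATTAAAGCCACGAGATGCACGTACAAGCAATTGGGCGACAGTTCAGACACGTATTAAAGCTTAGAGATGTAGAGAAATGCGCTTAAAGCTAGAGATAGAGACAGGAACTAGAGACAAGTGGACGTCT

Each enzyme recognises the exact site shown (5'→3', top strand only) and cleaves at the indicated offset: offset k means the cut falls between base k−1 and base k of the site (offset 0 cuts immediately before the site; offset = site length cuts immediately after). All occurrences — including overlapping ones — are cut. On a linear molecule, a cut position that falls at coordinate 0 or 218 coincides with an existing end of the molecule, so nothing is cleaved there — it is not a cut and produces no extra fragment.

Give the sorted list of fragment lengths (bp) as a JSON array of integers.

[4,5,5,6,6,8,8,8,9,9,9,13,13,13,13,16,19,24,30]

Per-enzyme occurrences:
  OquV TTAAAGC/3: at [6, 37, 50, 63, 92, 144, 173] ⇒ [9, 40, 53, 66, 95, 147, 176]
  PtaVI CACGTA/0: at [31, 108, 138] ⇒ [31, 108, 138]
  VbrIX TAGAGA/0: at [17, 23, 71, 152, 160, 180, 186, 199] ⇒ [17, 23, 71, 152, 160, 180, 186, 199]

All cut coordinates (distinct, sorted): [9, 17, 23, 31, 40, 53, 66, 71, 95, 108, 138, 147, 152, 160, 176, 180, 186, 199]

Fragment lengths:
  [0,9): 9 bp
  [9,17): 8 bp
  [17,23): 6 bp
  [23,31): 8 bp
  [31,40): 9 bp
  [40,53): 13 bp
  [53,66): 13 bp
  [66,71): 5 bp
  [71,95): 24 bp
  [95,108): 13 bp
  [108,138): 30 bp
  [138,147): 9 bp
  [147,152): 5 bp
  [152,160): 8 bp
  [160,176): 16 bp
  [176,180): 4 bp
  [180,186): 6 bp
  [186,199): 13 bp
  [199,218): 19 bp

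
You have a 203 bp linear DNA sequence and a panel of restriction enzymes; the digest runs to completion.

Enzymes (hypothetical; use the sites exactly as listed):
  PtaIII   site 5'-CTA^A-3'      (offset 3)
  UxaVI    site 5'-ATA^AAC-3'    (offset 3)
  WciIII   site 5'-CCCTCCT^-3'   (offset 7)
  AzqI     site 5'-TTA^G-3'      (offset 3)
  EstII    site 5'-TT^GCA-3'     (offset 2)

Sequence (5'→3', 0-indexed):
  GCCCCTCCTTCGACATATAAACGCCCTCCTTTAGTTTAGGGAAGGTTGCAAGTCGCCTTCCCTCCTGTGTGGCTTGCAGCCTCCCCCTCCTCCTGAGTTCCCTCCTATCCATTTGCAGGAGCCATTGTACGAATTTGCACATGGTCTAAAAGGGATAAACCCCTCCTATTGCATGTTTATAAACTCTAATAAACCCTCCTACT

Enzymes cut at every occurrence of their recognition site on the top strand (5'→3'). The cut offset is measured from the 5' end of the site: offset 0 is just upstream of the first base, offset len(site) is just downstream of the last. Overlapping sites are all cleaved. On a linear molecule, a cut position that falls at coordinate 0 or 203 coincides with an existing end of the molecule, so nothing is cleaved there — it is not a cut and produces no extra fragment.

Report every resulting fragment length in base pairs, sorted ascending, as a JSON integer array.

Scan for sites:
  PtaIII (CTAA, off=3): starts [145, 185] → cuts [148, 188]
  UxaVI (ATAAAC, off=3): starts [16, 154, 178, 188] → cuts [19, 157, 181, 191]
  WciIII (CCCTCCT, off=7): starts [2, 23, 59, 84, 99, 160, 193] → cuts [9, 30, 66, 91, 106, 167, 200]
  AzqI (TTAG, off=3): starts [30, 35] → cuts [33, 38]
  EstII (TTGCA, off=2): starts [45, 73, 112, 134, 168] → cuts [47, 75, 114, 136, 170]

Pooled cuts: [9, 19, 30, 33, 38, 47, 66, 75, 91, 106, 114, 136, 148, 157, 167, 170, 181, 188, 191, 200]

Fragments:
  [0,9): 9 bp
  [9,19): 10 bp
  [19,30): 11 bp
  [30,33): 3 bp
  [33,38): 5 bp
  [38,47): 9 bp
  [47,66): 19 bp
  [66,75): 9 bp
  [75,91): 16 bp
  [91,106): 15 bp
  [106,114): 8 bp
  [114,136): 22 bp
  [136,148): 12 bp
  [148,157): 9 bp
  [157,167): 10 bp
  [167,170): 3 bp
  [170,181): 11 bp
  [181,188): 7 bp
  [188,191): 3 bp
  [191,200): 9 bp
  [200,203): 3 bp

[3,3,3,3,5,7,8,9,9,9,9,9,10,10,11,11,12,15,16,19,22]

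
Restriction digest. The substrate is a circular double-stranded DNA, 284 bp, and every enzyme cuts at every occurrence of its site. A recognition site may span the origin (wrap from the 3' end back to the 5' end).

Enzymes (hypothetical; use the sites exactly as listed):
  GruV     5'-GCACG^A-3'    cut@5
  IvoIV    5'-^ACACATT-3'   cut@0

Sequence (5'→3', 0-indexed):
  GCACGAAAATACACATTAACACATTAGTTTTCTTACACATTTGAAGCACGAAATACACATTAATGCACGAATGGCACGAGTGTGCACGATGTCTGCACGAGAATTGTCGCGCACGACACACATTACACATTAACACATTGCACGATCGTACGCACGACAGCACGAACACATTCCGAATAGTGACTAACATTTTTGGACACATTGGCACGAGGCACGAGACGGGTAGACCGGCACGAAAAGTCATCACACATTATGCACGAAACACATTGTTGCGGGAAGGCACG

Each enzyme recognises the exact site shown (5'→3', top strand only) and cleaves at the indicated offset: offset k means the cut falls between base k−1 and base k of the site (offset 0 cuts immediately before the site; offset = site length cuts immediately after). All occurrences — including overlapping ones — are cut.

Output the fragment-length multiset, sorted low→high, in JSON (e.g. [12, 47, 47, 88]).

[1,2,2,4,5,7,7,8,8,8,9,10,10,11,12,12,13,14,15,16,16,16,19,28,31]

Per-enzyme occurrences:
  GruV (GCACGA, off=5): starts [0, 45, 64, 73, 83, 94, 110, 139, 151, 159, 204, 211, 230, 254] → cuts [5, 50, 69, 78, 88, 99, 115, 144, 156, 164, 209, 216, 235, 259]
  IvoIV (ACACATT, off=0): starts [10, 18, 34, 54, 117, 124, 132, 165, 196, 245, 261] → cuts [10, 18, 34, 54, 117, 124, 132, 165, 196, 245, 261]

Pooled cuts: [5, 10, 18, 34, 50, 54, 69, 78, 88, 99, 115, 117, 124, 132, 144, 156, 164, 165, 196, 209, 216, 235, 245, 259, 261]

Fragments:
  5→10: 5 bp
  10→18: 8 bp
  18→34: 16 bp
  34→50: 16 bp
  50→54: 4 bp
  54→69: 15 bp
  69→78: 9 bp
  78→88: 10 bp
  88→99: 11 bp
  99→115: 16 bp
  115→117: 2 bp
  117→124: 7 bp
  124→132: 8 bp
  132→144: 12 bp
  144→156: 12 bp
  156→164: 8 bp
  164→165: 1 bp
  165→196: 31 bp
  196→209: 13 bp
  209→216: 7 bp
  216→235: 19 bp
  235→245: 10 bp
  245→259: 14 bp
  259→261: 2 bp
  261→5 (wrap): 284-261+5 = 28 bp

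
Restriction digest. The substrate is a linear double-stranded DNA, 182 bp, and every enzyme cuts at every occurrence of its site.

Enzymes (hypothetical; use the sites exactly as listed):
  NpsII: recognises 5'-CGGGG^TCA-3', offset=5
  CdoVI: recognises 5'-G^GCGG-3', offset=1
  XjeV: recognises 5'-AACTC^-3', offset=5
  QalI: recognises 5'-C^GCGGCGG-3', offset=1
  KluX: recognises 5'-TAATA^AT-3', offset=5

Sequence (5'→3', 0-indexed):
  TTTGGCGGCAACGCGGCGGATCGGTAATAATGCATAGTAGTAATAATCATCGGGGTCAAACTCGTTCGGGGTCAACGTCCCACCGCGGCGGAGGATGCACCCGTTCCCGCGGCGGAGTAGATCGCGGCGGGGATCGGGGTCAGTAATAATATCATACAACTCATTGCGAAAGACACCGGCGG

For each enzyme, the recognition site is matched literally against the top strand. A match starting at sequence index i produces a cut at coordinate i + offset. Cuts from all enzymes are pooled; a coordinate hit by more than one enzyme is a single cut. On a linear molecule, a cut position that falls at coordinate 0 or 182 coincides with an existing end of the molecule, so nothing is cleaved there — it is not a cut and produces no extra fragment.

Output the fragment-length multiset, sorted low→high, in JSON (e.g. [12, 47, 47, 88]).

Scan for sites:
  NpsII CGGGGTCA/5: at [50, 66, 134] ⇒ [55, 71, 139]
  CdoVI GGCGG/1: at [3, 14, 86, 110, 125, 177] ⇒ [4, 15, 87, 111, 126, 178]
  XjeV AACTC/5: at [58, 157] ⇒ [63, 162]
  QalI CGCGGCGG/1: at [11, 83, 107, 122] ⇒ [12, 84, 108, 123]
  KluX TAATAAT/5: at [24, 40, 143] ⇒ [29, 45, 148]

All cut coordinates (distinct, sorted): [4, 12, 15, 29, 45, 55, 63, 71, 84, 87, 108, 111, 123, 126, 139, 148, 162, 178]

Fragments:
  [0,4): 4 bp
  [4,12): 8 bp
  [12,15): 3 bp
  [15,29): 14 bp
  [29,45): 16 bp
  [45,55): 10 bp
  [55,63): 8 bp
  [63,71): 8 bp
  [71,84): 13 bp
  [84,87): 3 bp
  [87,108): 21 bp
  [108,111): 3 bp
  [111,123): 12 bp
  [123,126): 3 bp
  [126,139): 13 bp
  [139,148): 9 bp
  [148,162): 14 bp
  [162,178): 16 bp
  [178,182): 4 bp

[3,3,3,3,4,4,8,8,8,9,10,12,13,13,14,14,16,16,21]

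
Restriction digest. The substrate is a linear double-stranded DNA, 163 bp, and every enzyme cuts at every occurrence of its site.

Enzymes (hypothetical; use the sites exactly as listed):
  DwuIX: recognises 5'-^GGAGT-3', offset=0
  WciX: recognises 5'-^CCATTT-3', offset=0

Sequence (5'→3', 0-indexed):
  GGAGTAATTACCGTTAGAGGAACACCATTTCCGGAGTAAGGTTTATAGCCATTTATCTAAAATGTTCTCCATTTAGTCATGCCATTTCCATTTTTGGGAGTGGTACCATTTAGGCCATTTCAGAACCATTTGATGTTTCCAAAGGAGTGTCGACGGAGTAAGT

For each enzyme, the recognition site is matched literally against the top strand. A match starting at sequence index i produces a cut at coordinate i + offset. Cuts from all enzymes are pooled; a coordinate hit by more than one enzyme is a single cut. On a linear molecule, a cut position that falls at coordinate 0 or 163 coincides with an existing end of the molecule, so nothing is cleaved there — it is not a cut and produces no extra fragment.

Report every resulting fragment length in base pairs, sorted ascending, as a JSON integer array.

Per-enzyme occurrences:
  DwuIX (GGAGT, off=0): starts [0, 32, 96, 143, 154] → cuts [32, 96, 143, 154] (position 0 is a terminus of the linear molecule — no cut)
  WciX (CCATTT, off=0): starts [24, 48, 68, 81, 87, 105, 114, 125] → cuts [24, 48, 68, 81, 87, 105, 114, 125]

Pooled cuts: [24, 32, 48, 68, 81, 87, 96, 105, 114, 125, 143, 154]

Fragment lengths:
  [0,24): 24 bp
  [24,32): 8 bp
  [32,48): 16 bp
  [48,68): 20 bp
  [68,81): 13 bp
  [81,87): 6 bp
  [87,96): 9 bp
  [96,105): 9 bp
  [105,114): 9 bp
  [114,125): 11 bp
  [125,143): 18 bp
  [143,154): 11 bp
  [154,163): 9 bp

[6,8,9,9,9,9,11,11,13,16,18,20,24]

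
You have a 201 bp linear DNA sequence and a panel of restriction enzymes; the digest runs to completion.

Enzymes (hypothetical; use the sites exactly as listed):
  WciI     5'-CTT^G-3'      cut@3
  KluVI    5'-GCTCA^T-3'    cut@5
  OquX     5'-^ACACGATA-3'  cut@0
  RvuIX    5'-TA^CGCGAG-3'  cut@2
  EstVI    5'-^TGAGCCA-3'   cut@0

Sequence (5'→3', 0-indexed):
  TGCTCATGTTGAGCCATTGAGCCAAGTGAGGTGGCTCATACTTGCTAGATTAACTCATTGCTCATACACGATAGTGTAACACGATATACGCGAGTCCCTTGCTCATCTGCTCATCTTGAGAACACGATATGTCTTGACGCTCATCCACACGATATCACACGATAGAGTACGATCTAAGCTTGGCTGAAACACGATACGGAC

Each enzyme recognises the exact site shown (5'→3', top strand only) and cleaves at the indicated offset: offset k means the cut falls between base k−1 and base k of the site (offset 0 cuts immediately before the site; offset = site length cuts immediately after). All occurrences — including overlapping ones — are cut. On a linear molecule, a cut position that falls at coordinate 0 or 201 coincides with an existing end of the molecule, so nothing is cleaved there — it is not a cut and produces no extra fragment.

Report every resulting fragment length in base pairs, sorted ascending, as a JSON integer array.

[1,3,3,4,4,5,5,6,7,8,8,8,10,10,12,13,13,14,21,21,25]

Scan for sites:
  WciI CTTG/3: at [40, 97, 114, 132, 178] ⇒ [43, 100, 117, 135, 181]
  KluVI GCTCAT/5: at [1, 33, 59, 100, 108, 138] ⇒ [6, 38, 64, 105, 113, 143]
  OquX ACACGATA/0: at [65, 78, 121, 146, 156, 188] ⇒ [65, 78, 121, 146, 156, 188]
  RvuIX TACGCGAG/2: at [86] ⇒ [88]
  EstVI TGAGCCA/0: at [9, 17] ⇒ [9, 17]

Pooled cuts: [6, 9, 17, 38, 43, 64, 65, 78, 88, 100, 105, 113, 117, 121, 135, 143, 146, 156, 181, 188]

Fragment lengths:
  [0,6): 6 bp
  [6,9): 3 bp
  [9,17): 8 bp
  [17,38): 21 bp
  [38,43): 5 bp
  [43,64): 21 bp
  [64,65): 1 bp
  [65,78): 13 bp
  [78,88): 10 bp
  [88,100): 12 bp
  [100,105): 5 bp
  [105,113): 8 bp
  [113,117): 4 bp
  [117,121): 4 bp
  [121,135): 14 bp
  [135,143): 8 bp
  [143,146): 3 bp
  [146,156): 10 bp
  [156,181): 25 bp
  [181,188): 7 bp
  [188,201): 13 bp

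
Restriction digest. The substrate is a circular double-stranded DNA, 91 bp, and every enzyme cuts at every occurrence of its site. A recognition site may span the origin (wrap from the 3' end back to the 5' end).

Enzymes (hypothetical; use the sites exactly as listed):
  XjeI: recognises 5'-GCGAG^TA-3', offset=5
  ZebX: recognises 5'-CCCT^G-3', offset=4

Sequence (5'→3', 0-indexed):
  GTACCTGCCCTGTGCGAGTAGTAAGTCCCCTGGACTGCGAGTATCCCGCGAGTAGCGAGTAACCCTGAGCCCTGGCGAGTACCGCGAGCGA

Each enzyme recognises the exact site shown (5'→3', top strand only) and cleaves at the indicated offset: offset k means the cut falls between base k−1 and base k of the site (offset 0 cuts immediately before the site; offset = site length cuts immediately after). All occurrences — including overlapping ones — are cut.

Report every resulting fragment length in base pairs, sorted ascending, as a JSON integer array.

[6,7,7,7,7,10,10,11,13,13]

Per-enzyme occurrences:
  XjeI (GCGAGTA, off=5): starts [13, 36, 47, 54, 74, 87] → cuts [1, 18, 41, 52, 59, 79]
  ZebX (CCCTG, off=4): starts [7, 27, 62, 69] → cuts [11, 31, 66, 73]

All cut coordinates (distinct, sorted): [1, 11, 18, 31, 41, 52, 59, 66, 73, 79]

Fragment lengths:
  1→11: 10 bp
  11→18: 7 bp
  18→31: 13 bp
  31→41: 10 bp
  41→52: 11 bp
  52→59: 7 bp
  59→66: 7 bp
  66→73: 7 bp
  73→79: 6 bp
  79→1 (wrap): 91-79+1 = 13 bp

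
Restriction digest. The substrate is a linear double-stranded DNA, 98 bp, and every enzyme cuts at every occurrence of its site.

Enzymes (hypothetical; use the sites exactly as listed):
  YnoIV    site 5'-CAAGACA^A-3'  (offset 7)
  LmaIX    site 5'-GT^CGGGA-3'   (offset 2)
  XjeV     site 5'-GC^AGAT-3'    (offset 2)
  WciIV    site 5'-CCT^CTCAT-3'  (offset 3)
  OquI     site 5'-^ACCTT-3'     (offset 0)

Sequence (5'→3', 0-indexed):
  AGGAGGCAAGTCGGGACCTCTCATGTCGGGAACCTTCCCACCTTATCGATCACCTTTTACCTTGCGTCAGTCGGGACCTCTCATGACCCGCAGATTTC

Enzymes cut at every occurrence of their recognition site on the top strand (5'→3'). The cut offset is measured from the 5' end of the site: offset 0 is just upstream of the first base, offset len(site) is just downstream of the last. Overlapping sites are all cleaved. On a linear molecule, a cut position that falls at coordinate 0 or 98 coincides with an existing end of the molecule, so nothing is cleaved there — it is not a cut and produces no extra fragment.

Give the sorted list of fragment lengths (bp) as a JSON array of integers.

Site scan:
  YnoIV (CAAGACAA, off=7): no sites
  LmaIX (GTCGGGA, off=2): starts [9, 24, 69] → cuts [11, 26, 71]
  XjeV (GCAGAT, off=2): starts [89] → cuts [91]
  WciIV (CCTCTCAT, off=3): starts [16, 76] → cuts [19, 79]
  OquI (ACCTT, off=0): starts [31, 39, 51, 58] → cuts [31, 39, 51, 58]

Pooled cuts: [11, 19, 26, 31, 39, 51, 58, 71, 79, 91]

Fragment lengths:
  [0,11): 11 bp
  [11,19): 8 bp
  [19,26): 7 bp
  [26,31): 5 bp
  [31,39): 8 bp
  [39,51): 12 bp
  [51,58): 7 bp
  [58,71): 13 bp
  [71,79): 8 bp
  [79,91): 12 bp
  [91,98): 7 bp

[5,7,7,7,8,8,8,11,12,12,13]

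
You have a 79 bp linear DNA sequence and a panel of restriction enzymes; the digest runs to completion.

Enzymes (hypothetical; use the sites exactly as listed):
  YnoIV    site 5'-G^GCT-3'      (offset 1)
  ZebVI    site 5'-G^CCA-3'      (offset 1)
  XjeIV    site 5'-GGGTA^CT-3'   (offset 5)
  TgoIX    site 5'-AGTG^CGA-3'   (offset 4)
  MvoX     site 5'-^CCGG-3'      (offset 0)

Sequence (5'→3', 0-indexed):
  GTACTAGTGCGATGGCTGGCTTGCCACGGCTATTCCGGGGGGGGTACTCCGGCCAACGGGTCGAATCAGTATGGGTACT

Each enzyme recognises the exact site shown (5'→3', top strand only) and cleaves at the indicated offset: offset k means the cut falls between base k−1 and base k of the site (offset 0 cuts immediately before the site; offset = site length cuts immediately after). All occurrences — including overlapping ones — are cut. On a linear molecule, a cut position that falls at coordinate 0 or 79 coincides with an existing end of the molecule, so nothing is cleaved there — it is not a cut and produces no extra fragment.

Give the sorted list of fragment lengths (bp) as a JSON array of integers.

Site scan:
  YnoIV (GGCT, off=1): starts [13, 17, 27] → cuts [14, 18, 28]
  ZebVI (GCCA, off=1): starts [22, 51] → cuts [23, 52]
  XjeIV (GGGTACT, off=5): starts [41, 72] → cuts [46, 77]
  TgoIX (AGTGCGA, off=4): starts [5] → cuts [9]
  MvoX (CCGG, off=0): starts [34, 48] → cuts [34, 48]

All cut coordinates (distinct, sorted): [9, 14, 18, 23, 28, 34, 46, 48, 52, 77]

Fragments:
  [0,9): 9 bp
  [9,14): 5 bp
  [14,18): 4 bp
  [18,23): 5 bp
  [23,28): 5 bp
  [28,34): 6 bp
  [34,46): 12 bp
  [46,48): 2 bp
  [48,52): 4 bp
  [52,77): 25 bp
  [77,79): 2 bp

[2,2,4,4,5,5,5,6,9,12,25]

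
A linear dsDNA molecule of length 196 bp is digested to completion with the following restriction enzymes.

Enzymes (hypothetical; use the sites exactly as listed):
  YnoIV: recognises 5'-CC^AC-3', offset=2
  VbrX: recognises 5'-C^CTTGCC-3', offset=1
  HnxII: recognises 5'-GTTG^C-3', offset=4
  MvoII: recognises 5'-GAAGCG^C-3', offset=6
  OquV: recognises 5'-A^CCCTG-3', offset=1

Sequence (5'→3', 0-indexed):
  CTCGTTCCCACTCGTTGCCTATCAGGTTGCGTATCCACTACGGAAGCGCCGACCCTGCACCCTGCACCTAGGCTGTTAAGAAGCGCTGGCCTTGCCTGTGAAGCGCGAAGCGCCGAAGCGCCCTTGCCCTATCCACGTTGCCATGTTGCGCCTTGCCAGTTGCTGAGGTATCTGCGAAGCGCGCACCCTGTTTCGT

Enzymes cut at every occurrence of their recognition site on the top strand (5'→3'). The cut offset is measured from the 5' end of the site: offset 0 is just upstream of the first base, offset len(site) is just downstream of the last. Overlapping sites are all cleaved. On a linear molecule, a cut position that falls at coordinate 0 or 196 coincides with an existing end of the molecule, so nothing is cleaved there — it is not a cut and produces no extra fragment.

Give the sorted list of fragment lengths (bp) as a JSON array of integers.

[2,3,4,4,5,6,7,7,7,8,8,8,9,11,11,12,12,12,15,19,26]

Per-enzyme occurrences:
  YnoIV CCAC/2: at [7, 34, 132] ⇒ [9, 36, 134]
  VbrX CCTTGCC/1: at [89, 121, 150] ⇒ [90, 122, 151]
  HnxII GTTGC/4: at [13, 25, 136, 144, 158] ⇒ [17, 29, 140, 148, 162]
  MvoII GAAGCGC/6: at [42, 79, 99, 106, 114, 175] ⇒ [48, 85, 105, 112, 120, 181]
  OquV ACCCTG/1: at [51, 58, 184] ⇒ [52, 59, 185]

Pooled cuts: [9, 17, 29, 36, 48, 52, 59, 85, 90, 105, 112, 120, 122, 134, 140, 148, 151, 162, 181, 185]

Fragment lengths:
  [0,9): 9 bp
  [9,17): 8 bp
  [17,29): 12 bp
  [29,36): 7 bp
  [36,48): 12 bp
  [48,52): 4 bp
  [52,59): 7 bp
  [59,85): 26 bp
  [85,90): 5 bp
  [90,105): 15 bp
  [105,112): 7 bp
  [112,120): 8 bp
  [120,122): 2 bp
  [122,134): 12 bp
  [134,140): 6 bp
  [140,148): 8 bp
  [148,151): 3 bp
  [151,162): 11 bp
  [162,181): 19 bp
  [181,185): 4 bp
  [185,196): 11 bp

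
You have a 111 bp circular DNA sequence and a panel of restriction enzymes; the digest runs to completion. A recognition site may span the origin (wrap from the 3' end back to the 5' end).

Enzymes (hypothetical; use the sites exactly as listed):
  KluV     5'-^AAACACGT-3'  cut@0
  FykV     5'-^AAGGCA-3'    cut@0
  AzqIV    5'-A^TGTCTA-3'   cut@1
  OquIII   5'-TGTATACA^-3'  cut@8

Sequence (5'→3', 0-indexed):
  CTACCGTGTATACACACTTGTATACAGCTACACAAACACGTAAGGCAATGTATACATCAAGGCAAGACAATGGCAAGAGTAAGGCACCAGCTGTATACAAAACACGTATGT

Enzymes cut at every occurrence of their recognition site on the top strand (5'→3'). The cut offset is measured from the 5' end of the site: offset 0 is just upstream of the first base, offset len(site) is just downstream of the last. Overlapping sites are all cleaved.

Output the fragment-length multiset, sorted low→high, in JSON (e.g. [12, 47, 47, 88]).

[2,7,8,9,12,15,17,19,22]

Per-enzyme occurrences:
  KluV AAACACGT/0: at [33, 99] ⇒ [33, 99]
  FykV AAGGCA/0: at [41, 58, 80] ⇒ [41, 58, 80]
  AzqIV ATGTCTA/1: at [107] ⇒ [108]
  OquIII TGTATACA/8: at [6, 18, 48, 91] ⇒ [14, 26, 56, 99]

Pooled cuts: [14, 26, 33, 41, 56, 58, 80, 99, 108]

Fragments:
  14→26: 12 bp
  26→33: 7 bp
  33→41: 8 bp
  41→56: 15 bp
  56→58: 2 bp
  58→80: 22 bp
  80→99: 19 bp
  99→108: 9 bp
  108→14 (wrap): 111-108+14 = 17 bp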